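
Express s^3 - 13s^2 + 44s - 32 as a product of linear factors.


Try integer roots (divisors of -32). s=4: p(4)=0.
Divide out (s - 4): quotient is s^2 - 9s + 8.
Factor the quadratic: (s - 8)(s - 1)
Result: (s - 4)(s - 8)(s - 1)


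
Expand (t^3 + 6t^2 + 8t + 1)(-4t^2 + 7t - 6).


Distribute each term of the first polynomial:
  (t^3)(-4t^2 + 7t - 6) = -4t^5 + 7t^4 - 6t^3
  (6t^2)(-4t^2 + 7t - 6) = -24t^4 + 42t^3 - 36t^2
  (8t)(-4t^2 + 7t - 6) = -32t^3 + 56t^2 - 48t
  (1)(-4t^2 + 7t - 6) = -4t^2 + 7t - 6
Sum: -4t^5 - 17t^4 + 4t^3 + 16t^2 - 41t - 6


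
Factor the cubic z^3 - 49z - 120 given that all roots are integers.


Try integer roots (divisors of -120). z=-3: p(-3)=0.
Divide out (z + 3): quotient is z^2 - 3z - 40.
Factor the quadratic: (z - 8)(z + 5)
Result: (z + 3)(z - 8)(z + 5)


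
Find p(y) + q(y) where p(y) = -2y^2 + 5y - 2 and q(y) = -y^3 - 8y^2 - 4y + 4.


Align terms by degree and add:
  -2y^2 + 5y - 2
  -y^3 - 8y^2 - 4y + 4
= -y^3 - 10y^2 + y + 2


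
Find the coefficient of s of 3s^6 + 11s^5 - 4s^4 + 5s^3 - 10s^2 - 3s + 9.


Read off the coefficient of s: -3


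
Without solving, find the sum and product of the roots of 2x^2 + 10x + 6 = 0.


For ax^2+bx+c=0: sum = -b/a, product = c/a.
a=2, b=10, c=6
Sum = -(10)/2 = -5
Product = (6)/2 = 3


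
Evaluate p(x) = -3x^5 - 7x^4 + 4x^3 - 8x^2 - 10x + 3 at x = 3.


Using direct substitution:
  -3 * (3)^5 = -729
  -7 * (3)^4 = -567
  4 * (3)^3 = 108
  -8 * (3)^2 = -72
  -10 * (3)^1 = -30
  constant: 3
Sum = -729 - 567 + 108 - 72 - 30 + 3 = -1287


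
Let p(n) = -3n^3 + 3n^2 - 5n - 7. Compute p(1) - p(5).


p(1) = -12
p(5) = -332
p(1) - p(5) = -12 + 332 = 320


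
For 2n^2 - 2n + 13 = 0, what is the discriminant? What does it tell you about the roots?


D = b^2 - 4ac = (-2)^2 - 4(2)(13) = 4 - 104 = -100
Since D < 0: two complex conjugate roots (no real roots)


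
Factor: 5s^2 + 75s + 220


Roots satisfy r1 + r2 = -b/a = -15 and r1*r2 = c/a = 44.
So r1 = -11, r2 = -4.
5s^2 + 75s + 220 = 5(s - r1)(s - r2) = 5(s + 11)(s + 4)


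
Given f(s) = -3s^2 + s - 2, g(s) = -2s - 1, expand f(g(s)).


Substitute g(s) into f:
f(g(s)) = -3*(-2s - 1)^2 + 1*(-2s - 1) + (-2)
(-2s - 1)^2 = 4s^2 + 4s + 1
Expand and combine: -12s^2 - 14s - 6


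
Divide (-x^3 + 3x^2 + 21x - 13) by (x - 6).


(-x^3 + 3x^2 + 21x - 13) / (x - 6)
Step 1: -x^2 * (x - 6) = -x^3 + 6x^2; subtract.
Step 2: -3x * (x - 6) = -3x^2 + 18x; subtract.
Step 3: 3 * (x - 6) = 3x - 18; subtract.
Quotient: -x^2 - 3x + 3, Remainder: 5


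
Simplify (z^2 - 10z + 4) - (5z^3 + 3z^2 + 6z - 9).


Distribute the minus sign:
  (z^2 - 10z + 4)
- (5z^3 + 3z^2 + 6z - 9)
Negate second polynomial: -5z^3 - 3z^2 - 6z + 9
Add: -5z^3 - 2z^2 - 16z + 13


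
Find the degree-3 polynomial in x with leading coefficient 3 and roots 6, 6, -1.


p(x) = 3(x - 6)(x - 6)(x + 1)
Expand: 3x^3 - 33x^2 + 72x + 108


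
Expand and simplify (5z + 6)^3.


Expand (5z + 6)^3 by repeated multiplication:
  (5z + 6)^2 = 25z^2 + 60z + 36
= 125z^3 + 450z^2 + 540z + 216


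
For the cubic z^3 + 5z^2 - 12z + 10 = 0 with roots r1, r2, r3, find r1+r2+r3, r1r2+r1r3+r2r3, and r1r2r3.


Monic cubic z^3+bz^2+cz+d=0: sum=-b, pairwise sum=c, product=-d.
b=5, c=-12, d=10
r1+r2+r3 = -5
r1r2+r1r3+r2r3 = -12
r1r2r3 = -10


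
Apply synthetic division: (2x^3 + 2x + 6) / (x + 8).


Synthetic division with c = -8. Coefficients: 2, 0, 2, 6
Bring down 2.
  2 * -8 = -16; -16 + 0 = -16
  -16 * -8 = 128; 128 + 2 = 130
  130 * -8 = -1040; -1040 + 6 = -1034
Quotient: 2x^2 - 16x + 130, Remainder: -1034


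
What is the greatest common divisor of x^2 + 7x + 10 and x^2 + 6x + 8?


Factor each:
  x^2 + 7x + 10 = (x + 2)(x + 5)
  x^2 + 6x + 8 = (x + 2)(x + 4)
Common monic factor: x + 2


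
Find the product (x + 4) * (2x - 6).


Distribute each term of the first polynomial:
  (x)(2x - 6) = 2x^2 - 6x
  (4)(2x - 6) = 8x - 24
Sum: 2x^2 + 2x - 24


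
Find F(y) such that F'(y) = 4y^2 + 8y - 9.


Reverse power rule on each term:
  ∫ 4y^2 dy = (4/3)y^3
  ∫ 8y dy = 4y^2
  ∫ -9 dy = -9y
F(y) = (4/3)y^3 + 4y^2 - 9y + C


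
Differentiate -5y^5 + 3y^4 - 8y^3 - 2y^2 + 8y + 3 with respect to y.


Apply the power rule term by term:
  d/dy(-5y^5) = -25y^4
  d/dy(3y^4) = 12y^3
  d/dy(-8y^3) = -24y^2
  d/dy(-2y^2) = -4y
  d/dy(8y) = 8
  d/dy(3) = 0
p'(y) = -25y^4 + 12y^3 - 24y^2 - 4y + 8


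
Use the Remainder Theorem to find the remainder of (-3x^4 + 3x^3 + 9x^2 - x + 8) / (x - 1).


By the Remainder Theorem, the remainder equals p(1):
  -3*(1)^4 = -3
  3*(1)^3 = 3
  9*(1)^2 = 9
  -1*(1)^1 = -1
  constant: 8
Sum: -3 + 3 + 9 - 1 + 8 = 16


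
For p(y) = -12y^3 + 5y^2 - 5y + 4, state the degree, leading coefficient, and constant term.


Highest power of y is 3, with coefficient -12. Constant term is 4.
Degree = 3, leading coefficient = -12, constant term = 4


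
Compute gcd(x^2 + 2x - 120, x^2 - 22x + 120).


Factor each:
  x^2 + 2x - 120 = (x - 10)(x + 12)
  x^2 - 22x + 120 = (x - 10)(x - 12)
Common monic factor: x - 10


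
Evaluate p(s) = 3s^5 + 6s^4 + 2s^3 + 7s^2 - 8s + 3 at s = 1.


Using direct substitution:
  3 * (1)^5 = 3
  6 * (1)^4 = 6
  2 * (1)^3 = 2
  7 * (1)^2 = 7
  -8 * (1)^1 = -8
  constant: 3
Sum = 3 + 6 + 2 + 7 - 8 + 3 = 13


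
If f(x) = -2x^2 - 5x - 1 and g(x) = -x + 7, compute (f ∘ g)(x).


Substitute g(x) into f:
f(g(x)) = -2*(-x + 7)^2 + (-5)*(-x + 7) + (-1)
(-x + 7)^2 = x^2 - 14x + 49
Expand and combine: -2x^2 + 33x - 134


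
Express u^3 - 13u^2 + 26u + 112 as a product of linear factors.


Try integer roots (divisors of 112). u=7: p(7)=0.
Divide out (u - 7): quotient is u^2 - 6u - 16.
Factor the quadratic: (u + 2)(u - 8)
Result: (u - 7)(u + 2)(u - 8)


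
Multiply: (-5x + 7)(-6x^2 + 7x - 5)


Distribute each term of the first polynomial:
  (-5x)(-6x^2 + 7x - 5) = 30x^3 - 35x^2 + 25x
  (7)(-6x^2 + 7x - 5) = -42x^2 + 49x - 35
Sum: 30x^3 - 77x^2 + 74x - 35


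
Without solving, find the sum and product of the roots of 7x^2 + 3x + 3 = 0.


For ax^2+bx+c=0: sum = -b/a, product = c/a.
a=7, b=3, c=3
Sum = -(3)/7 = -3/7
Product = (3)/7 = 3/7


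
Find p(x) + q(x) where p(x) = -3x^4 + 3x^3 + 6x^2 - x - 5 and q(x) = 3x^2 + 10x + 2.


Align terms by degree and add:
  -3x^4 + 3x^3 + 6x^2 - x - 5
+ 3x^2 + 10x + 2
= -3x^4 + 3x^3 + 9x^2 + 9x - 3


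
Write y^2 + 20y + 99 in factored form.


Roots satisfy r1 + r2 = -b/a = -20 and r1*r2 = c/a = 99.
So r1 = -11, r2 = -9.
y^2 + 20y + 99 = (y - r1)(y - r2) = (y + 11)(y + 9)


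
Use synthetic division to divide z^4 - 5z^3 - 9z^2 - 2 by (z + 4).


Synthetic division with c = -4. Coefficients: 1, -5, -9, 0, -2
Bring down 1.
  1 * -4 = -4; -4 - 5 = -9
  -9 * -4 = 36; 36 - 9 = 27
  27 * -4 = -108; -108 + 0 = -108
  -108 * -4 = 432; 432 - 2 = 430
Quotient: z^3 - 9z^2 + 27z - 108, Remainder: 430


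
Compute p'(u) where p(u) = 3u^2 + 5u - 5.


Apply the power rule term by term:
  d/du(3u^2) = 6u
  d/du(5u) = 5
  d/du(-5) = 0
p'(u) = 6u + 5


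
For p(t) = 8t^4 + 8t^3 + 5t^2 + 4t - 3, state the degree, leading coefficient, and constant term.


Highest power of t is 4, with coefficient 8. Constant term is -3.
Degree = 4, leading coefficient = 8, constant term = -3


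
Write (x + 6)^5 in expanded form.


Expand (x + 6)^5 by repeated multiplication:
  (x + 6)^2 = x^2 + 12x + 36
  (x + 6)^3 = x^3 + 18x^2 + 108x + 216
  (x + 6)^4 = x^4 + 24x^3 + 216x^2 + 864x + 1296
= x^5 + 30x^4 + 360x^3 + 2160x^2 + 6480x + 7776


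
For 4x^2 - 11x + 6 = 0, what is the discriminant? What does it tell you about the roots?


D = b^2 - 4ac = (-11)^2 - 4(4)(6) = 121 - 96 = 25
Since D > 0: two distinct rational roots


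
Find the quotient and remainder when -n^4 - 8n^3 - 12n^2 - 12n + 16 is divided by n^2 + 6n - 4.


(-n^4 - 8n^3 - 12n^2 - 12n + 16) / (n^2 + 6n - 4)
Step 1: -n^2 * (n^2 + 6n - 4) = -n^4 - 6n^3 + 4n^2; subtract.
Step 2: -2n * (n^2 + 6n - 4) = -2n^3 - 12n^2 + 8n; subtract.
Step 3: -4 * (n^2 + 6n - 4) = -4n^2 - 24n + 16; subtract.
Quotient: -n^2 - 2n - 4, Remainder: 4n


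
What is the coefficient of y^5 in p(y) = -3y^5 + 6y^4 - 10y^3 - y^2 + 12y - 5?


Read off the coefficient of y^5: -3


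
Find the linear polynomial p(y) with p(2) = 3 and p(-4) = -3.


p(y) = my + b. Using p(2)=3, p(-4)=-3:
m = (3 + 3)/(2 + 4) = 6/6 = 1
b = 3 - m*(2) = 3 - 2 = 1
p(y) = y + 1


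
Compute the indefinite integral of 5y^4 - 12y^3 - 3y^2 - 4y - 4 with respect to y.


Reverse power rule on each term:
  ∫ 5y^4 dy = y^5
  ∫ -12y^3 dy = -3y^4
  ∫ -3y^2 dy = -y^3
  ∫ -4y dy = -2y^2
  ∫ -4 dy = -4y
F(y) = y^5 - 3y^4 - y^3 - 2y^2 - 4y + C


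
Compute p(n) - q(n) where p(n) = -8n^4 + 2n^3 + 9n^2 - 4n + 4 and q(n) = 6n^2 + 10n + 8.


Distribute the minus sign:
  (-8n^4 + 2n^3 + 9n^2 - 4n + 4)
- (6n^2 + 10n + 8)
Negate second polynomial: -6n^2 - 10n - 8
Add: -8n^4 + 2n^3 + 3n^2 - 14n - 4


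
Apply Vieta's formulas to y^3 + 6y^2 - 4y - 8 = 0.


Monic cubic y^3+by^2+cy+d=0: sum=-b, pairwise sum=c, product=-d.
b=6, c=-4, d=-8
r1+r2+r3 = -6
r1r2+r1r3+r2r3 = -4
r1r2r3 = 8


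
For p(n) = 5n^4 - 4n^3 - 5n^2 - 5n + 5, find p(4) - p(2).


p(4) = 929
p(2) = 23
p(4) - p(2) = 929 - 23 = 906


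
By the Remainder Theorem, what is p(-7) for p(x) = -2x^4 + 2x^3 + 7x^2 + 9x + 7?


By the Remainder Theorem, the remainder equals p(-7):
  -2*(-7)^4 = -4802
  2*(-7)^3 = -686
  7*(-7)^2 = 343
  9*(-7)^1 = -63
  constant: 7
Sum: -4802 - 686 + 343 - 63 + 7 = -5201


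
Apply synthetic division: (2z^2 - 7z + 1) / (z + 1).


Synthetic division with c = -1. Coefficients: 2, -7, 1
Bring down 2.
  2 * -1 = -2; -2 - 7 = -9
  -9 * -1 = 9; 9 + 1 = 10
Quotient: 2z - 9, Remainder: 10


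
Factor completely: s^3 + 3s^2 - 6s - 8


Try integer roots (divisors of -8). s=2: p(2)=0.
Divide out (s - 2): quotient is s^2 + 5s + 4.
Factor the quadratic: (s + 4)(s + 1)
Result: (s - 2)(s + 4)(s + 1)


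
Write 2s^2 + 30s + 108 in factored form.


Roots satisfy r1 + r2 = -b/a = -15 and r1*r2 = c/a = 54.
So r1 = -6, r2 = -9.
2s^2 + 30s + 108 = 2(s - r1)(s - r2) = 2(s + 6)(s + 9)


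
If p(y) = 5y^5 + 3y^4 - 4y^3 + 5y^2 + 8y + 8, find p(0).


Using direct substitution:
  5 * (0)^5 = 0
  3 * (0)^4 = 0
  -4 * (0)^3 = 0
  5 * (0)^2 = 0
  8 * (0)^1 = 0
  constant: 8
Sum = 0 + 0 + 0 + 0 + 0 + 8 = 8


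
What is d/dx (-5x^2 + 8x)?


Apply the power rule term by term:
  d/dx(-5x^2) = -10x
  d/dx(8x) = 8
p'(x) = -10x + 8


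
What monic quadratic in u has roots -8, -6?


p(u) = (u + 8)(u + 6)
Expand: u^2 + 14u + 48


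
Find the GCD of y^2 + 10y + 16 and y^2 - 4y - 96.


Factor each:
  y^2 + 10y + 16 = (y + 8)(y + 2)
  y^2 - 4y - 96 = (y + 8)(y - 12)
Common monic factor: y + 8


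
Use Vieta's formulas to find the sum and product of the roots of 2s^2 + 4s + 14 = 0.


For as^2+bs+c=0: sum = -b/a, product = c/a.
a=2, b=4, c=14
Sum = -(4)/2 = -2
Product = (14)/2 = 7


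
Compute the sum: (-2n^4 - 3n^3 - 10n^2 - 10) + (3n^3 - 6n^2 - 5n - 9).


Align terms by degree and add:
  -2n^4 - 3n^3 - 10n^2 - 10
+ 3n^3 - 6n^2 - 5n - 9
= -2n^4 - 16n^2 - 5n - 19


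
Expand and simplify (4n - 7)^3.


Expand (4n - 7)^3 by repeated multiplication:
  (4n - 7)^2 = 16n^2 - 56n + 49
= 64n^3 - 336n^2 + 588n - 343


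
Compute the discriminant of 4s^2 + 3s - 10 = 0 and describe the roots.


D = b^2 - 4ac = (3)^2 - 4(4)(-10) = 9 + 160 = 169
Since D > 0: two distinct rational roots


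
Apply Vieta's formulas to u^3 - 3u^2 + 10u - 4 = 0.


Monic cubic u^3+bu^2+cu+d=0: sum=-b, pairwise sum=c, product=-d.
b=-3, c=10, d=-4
r1+r2+r3 = 3
r1r2+r1r3+r2r3 = 10
r1r2r3 = 4


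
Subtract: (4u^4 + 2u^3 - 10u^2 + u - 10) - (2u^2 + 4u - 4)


Distribute the minus sign:
  (4u^4 + 2u^3 - 10u^2 + u - 10)
- (2u^2 + 4u - 4)
Negate second polynomial: -2u^2 - 4u + 4
Add: 4u^4 + 2u^3 - 12u^2 - 3u - 6


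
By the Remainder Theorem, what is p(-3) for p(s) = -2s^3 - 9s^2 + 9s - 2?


By the Remainder Theorem, the remainder equals p(-3):
  -2*(-3)^3 = 54
  -9*(-3)^2 = -81
  9*(-3)^1 = -27
  constant: -2
Sum: 54 - 81 - 27 - 2 = -56


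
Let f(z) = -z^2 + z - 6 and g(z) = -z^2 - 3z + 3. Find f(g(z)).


Substitute g(z) into f:
f(g(z)) = -1*(-z^2 - 3z + 3)^2 + 1*(-z^2 - 3z + 3) + (-6)
(-z^2 - 3z + 3)^2 = z^4 + 6z^3 + 3z^2 - 18z + 9
Expand and combine: -z^4 - 6z^3 - 4z^2 + 15z - 12


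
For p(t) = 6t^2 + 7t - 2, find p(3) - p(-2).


p(3) = 73
p(-2) = 8
p(3) - p(-2) = 73 - 8 = 65


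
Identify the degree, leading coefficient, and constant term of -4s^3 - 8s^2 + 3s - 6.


Highest power of s is 3, with coefficient -4. Constant term is -6.
Degree = 3, leading coefficient = -4, constant term = -6


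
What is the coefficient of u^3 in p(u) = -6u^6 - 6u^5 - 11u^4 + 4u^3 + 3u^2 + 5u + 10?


Read off the coefficient of u^3: 4


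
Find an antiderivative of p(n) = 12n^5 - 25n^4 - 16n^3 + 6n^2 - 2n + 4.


Reverse power rule on each term:
  ∫ 12n^5 dn = 2n^6
  ∫ -25n^4 dn = -5n^5
  ∫ -16n^3 dn = -4n^4
  ∫ 6n^2 dn = 2n^3
  ∫ -2n dn = -n^2
  ∫ 4 dn = 4n
F(n) = 2n^6 - 5n^5 - 4n^4 + 2n^3 - n^2 + 4n + C


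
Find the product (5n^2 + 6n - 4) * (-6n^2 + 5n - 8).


Distribute each term of the first polynomial:
  (5n^2)(-6n^2 + 5n - 8) = -30n^4 + 25n^3 - 40n^2
  (6n)(-6n^2 + 5n - 8) = -36n^3 + 30n^2 - 48n
  (-4)(-6n^2 + 5n - 8) = 24n^2 - 20n + 32
Sum: -30n^4 - 11n^3 + 14n^2 - 68n + 32


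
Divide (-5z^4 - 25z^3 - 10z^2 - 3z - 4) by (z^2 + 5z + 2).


(-5z^4 - 25z^3 - 10z^2 - 3z - 4) / (z^2 + 5z + 2)
Step 1: -5z^2 * (z^2 + 5z + 2) = -5z^4 - 25z^3 - 10z^2; subtract.
Step 2: 0 * (z^2 + 5z + 2) = 0; subtract.
Step 3: 0 * (z^2 + 5z + 2) = 0; subtract.
Quotient: -5z^2, Remainder: -3z - 4


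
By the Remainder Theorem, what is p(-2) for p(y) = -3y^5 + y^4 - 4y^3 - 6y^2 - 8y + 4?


By the Remainder Theorem, the remainder equals p(-2):
  -3*(-2)^5 = 96
  1*(-2)^4 = 16
  -4*(-2)^3 = 32
  -6*(-2)^2 = -24
  -8*(-2)^1 = 16
  constant: 4
Sum: 96 + 16 + 32 - 24 + 16 + 4 = 140


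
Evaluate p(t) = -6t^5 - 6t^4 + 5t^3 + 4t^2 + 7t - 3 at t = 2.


Using direct substitution:
  -6 * (2)^5 = -192
  -6 * (2)^4 = -96
  5 * (2)^3 = 40
  4 * (2)^2 = 16
  7 * (2)^1 = 14
  constant: -3
Sum = -192 - 96 + 40 + 16 + 14 - 3 = -221


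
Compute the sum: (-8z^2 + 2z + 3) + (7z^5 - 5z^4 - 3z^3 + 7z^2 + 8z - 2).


Align terms by degree and add:
  -8z^2 + 2z + 3
+ 7z^5 - 5z^4 - 3z^3 + 7z^2 + 8z - 2
= 7z^5 - 5z^4 - 3z^3 - z^2 + 10z + 1


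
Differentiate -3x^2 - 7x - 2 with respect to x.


Apply the power rule term by term:
  d/dx(-3x^2) = -6x
  d/dx(-7x) = -7
  d/dx(-2) = 0
p'(x) = -6x - 7


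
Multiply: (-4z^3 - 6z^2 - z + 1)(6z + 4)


Distribute each term of the first polynomial:
  (-4z^3)(6z + 4) = -24z^4 - 16z^3
  (-6z^2)(6z + 4) = -36z^3 - 24z^2
  (-z)(6z + 4) = -6z^2 - 4z
  (1)(6z + 4) = 6z + 4
Sum: -24z^4 - 52z^3 - 30z^2 + 2z + 4


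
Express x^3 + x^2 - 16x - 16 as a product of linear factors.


Try integer roots (divisors of -16). x=-4: p(-4)=0.
Divide out (x + 4): quotient is x^2 - 3x - 4.
Factor the quadratic: (x + 1)(x - 4)
Result: (x + 4)(x + 1)(x - 4)


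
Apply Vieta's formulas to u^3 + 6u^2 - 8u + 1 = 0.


Monic cubic u^3+bu^2+cu+d=0: sum=-b, pairwise sum=c, product=-d.
b=6, c=-8, d=1
r1+r2+r3 = -6
r1r2+r1r3+r2r3 = -8
r1r2r3 = -1


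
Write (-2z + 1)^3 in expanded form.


Expand (-2z + 1)^3 by repeated multiplication:
  (-2z + 1)^2 = 4z^2 - 4z + 1
= -8z^3 + 12z^2 - 6z + 1


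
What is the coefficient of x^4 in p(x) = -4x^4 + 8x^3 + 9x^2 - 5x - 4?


Read off the coefficient of x^4: -4


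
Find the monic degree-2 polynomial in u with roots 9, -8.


p(u) = (u - 9)(u + 8)
Expand: u^2 - u - 72


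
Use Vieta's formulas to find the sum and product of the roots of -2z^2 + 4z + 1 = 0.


For az^2+bz+c=0: sum = -b/a, product = c/a.
a=-2, b=4, c=1
Sum = -(4)/-2 = 2
Product = (1)/-2 = -1/2


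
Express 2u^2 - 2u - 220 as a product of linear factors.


Roots satisfy r1 + r2 = -b/a = 1 and r1*r2 = c/a = -110.
So r1 = -10, r2 = 11.
2u^2 - 2u - 220 = 2(u - r1)(u - r2) = 2(u + 10)(u - 11)


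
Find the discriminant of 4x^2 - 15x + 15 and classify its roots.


D = b^2 - 4ac = (-15)^2 - 4(4)(15) = 225 - 240 = -15
Since D < 0: two complex conjugate roots (no real roots)


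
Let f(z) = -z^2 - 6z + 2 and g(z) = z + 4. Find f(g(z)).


Substitute g(z) into f:
f(g(z)) = -1*(z + 4)^2 + (-6)*(z + 4) + 2
(z + 4)^2 = z^2 + 8z + 16
Expand and combine: -z^2 - 14z - 38


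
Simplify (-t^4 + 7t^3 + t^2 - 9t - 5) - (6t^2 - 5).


Distribute the minus sign:
  (-t^4 + 7t^3 + t^2 - 9t - 5)
- (6t^2 - 5)
Negate second polynomial: -6t^2 + 5
Add: -t^4 + 7t^3 - 5t^2 - 9t


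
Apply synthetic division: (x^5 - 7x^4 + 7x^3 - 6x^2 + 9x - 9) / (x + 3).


Synthetic division with c = -3. Coefficients: 1, -7, 7, -6, 9, -9
Bring down 1.
  1 * -3 = -3; -3 - 7 = -10
  -10 * -3 = 30; 30 + 7 = 37
  37 * -3 = -111; -111 - 6 = -117
  -117 * -3 = 351; 351 + 9 = 360
  360 * -3 = -1080; -1080 - 9 = -1089
Quotient: x^4 - 10x^3 + 37x^2 - 117x + 360, Remainder: -1089


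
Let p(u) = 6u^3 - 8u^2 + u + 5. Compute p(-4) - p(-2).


p(-4) = -511
p(-2) = -77
p(-4) - p(-2) = -511 + 77 = -434


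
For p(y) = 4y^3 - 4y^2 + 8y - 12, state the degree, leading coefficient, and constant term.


Highest power of y is 3, with coefficient 4. Constant term is -12.
Degree = 3, leading coefficient = 4, constant term = -12


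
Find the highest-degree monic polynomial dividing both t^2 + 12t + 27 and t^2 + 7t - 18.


Factor each:
  t^2 + 12t + 27 = (t + 9)(t + 3)
  t^2 + 7t - 18 = (t + 9)(t - 2)
Common monic factor: t + 9


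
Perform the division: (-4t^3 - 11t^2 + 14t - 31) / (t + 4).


(-4t^3 - 11t^2 + 14t - 31) / (t + 4)
Step 1: -4t^2 * (t + 4) = -4t^3 - 16t^2; subtract.
Step 2: 5t * (t + 4) = 5t^2 + 20t; subtract.
Step 3: -6 * (t + 4) = -6t - 24; subtract.
Quotient: -4t^2 + 5t - 6, Remainder: -7


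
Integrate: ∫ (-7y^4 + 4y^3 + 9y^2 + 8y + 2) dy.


Reverse power rule on each term:
  ∫ -7y^4 dy = -(7/5)y^5
  ∫ 4y^3 dy = y^4
  ∫ 9y^2 dy = 3y^3
  ∫ 8y dy = 4y^2
  ∫ 2 dy = 2y
F(y) = -(7/5)y^5 + y^4 + 3y^3 + 4y^2 + 2y + C


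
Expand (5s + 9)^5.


Expand (5s + 9)^5 by repeated multiplication:
  (5s + 9)^2 = 25s^2 + 90s + 81
  (5s + 9)^3 = 125s^3 + 675s^2 + 1215s + 729
  (5s + 9)^4 = 625s^4 + 4500s^3 + 12150s^2 + 14580s + 6561
= 3125s^5 + 28125s^4 + 101250s^3 + 182250s^2 + 164025s + 59049


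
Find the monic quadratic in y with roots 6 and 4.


p(y) = (y - 6)(y - 4)
Expand: y^2 - 10y + 24


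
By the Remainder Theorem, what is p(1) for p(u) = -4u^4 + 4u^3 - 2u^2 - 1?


By the Remainder Theorem, the remainder equals p(1):
  -4*(1)^4 = -4
  4*(1)^3 = 4
  -2*(1)^2 = -2
  0*(1)^1 = 0
  constant: -1
Sum: -4 + 4 - 2 + 0 - 1 = -3


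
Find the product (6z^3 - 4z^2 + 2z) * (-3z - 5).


Distribute each term of the first polynomial:
  (6z^3)(-3z - 5) = -18z^4 - 30z^3
  (-4z^2)(-3z - 5) = 12z^3 + 20z^2
  (2z)(-3z - 5) = -6z^2 - 10z
Sum: -18z^4 - 18z^3 + 14z^2 - 10z


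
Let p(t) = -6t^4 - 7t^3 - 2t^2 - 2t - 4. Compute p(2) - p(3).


p(2) = -168
p(3) = -703
p(2) - p(3) = -168 + 703 = 535


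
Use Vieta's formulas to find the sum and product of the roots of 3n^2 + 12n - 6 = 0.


For an^2+bn+c=0: sum = -b/a, product = c/a.
a=3, b=12, c=-6
Sum = -(12)/3 = -4
Product = (-6)/3 = -2


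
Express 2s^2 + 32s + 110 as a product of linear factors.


Roots satisfy r1 + r2 = -b/a = -16 and r1*r2 = c/a = 55.
So r1 = -11, r2 = -5.
2s^2 + 32s + 110 = 2(s - r1)(s - r2) = 2(s + 11)(s + 5)


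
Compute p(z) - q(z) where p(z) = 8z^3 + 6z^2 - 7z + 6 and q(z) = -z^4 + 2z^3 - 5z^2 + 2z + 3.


Distribute the minus sign:
  (8z^3 + 6z^2 - 7z + 6)
- (-z^4 + 2z^3 - 5z^2 + 2z + 3)
Negate second polynomial: z^4 - 2z^3 + 5z^2 - 2z - 3
Add: z^4 + 6z^3 + 11z^2 - 9z + 3


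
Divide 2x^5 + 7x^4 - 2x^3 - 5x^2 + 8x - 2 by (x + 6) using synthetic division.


Synthetic division with c = -6. Coefficients: 2, 7, -2, -5, 8, -2
Bring down 2.
  2 * -6 = -12; -12 + 7 = -5
  -5 * -6 = 30; 30 - 2 = 28
  28 * -6 = -168; -168 - 5 = -173
  -173 * -6 = 1038; 1038 + 8 = 1046
  1046 * -6 = -6276; -6276 - 2 = -6278
Quotient: 2x^4 - 5x^3 + 28x^2 - 173x + 1046, Remainder: -6278


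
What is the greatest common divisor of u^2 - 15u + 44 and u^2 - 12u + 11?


Factor each:
  u^2 - 15u + 44 = (u - 11)(u - 4)
  u^2 - 12u + 11 = (u - 11)(u - 1)
Common monic factor: u - 11


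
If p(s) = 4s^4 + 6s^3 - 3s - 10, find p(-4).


Using direct substitution:
  4 * (-4)^4 = 1024
  6 * (-4)^3 = -384
  0 * (-4)^2 = 0
  -3 * (-4)^1 = 12
  constant: -10
Sum = 1024 - 384 + 0 + 12 - 10 = 642


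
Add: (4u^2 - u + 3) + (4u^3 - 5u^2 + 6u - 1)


Align terms by degree and add:
  4u^2 - u + 3
+ 4u^3 - 5u^2 + 6u - 1
= 4u^3 - u^2 + 5u + 2


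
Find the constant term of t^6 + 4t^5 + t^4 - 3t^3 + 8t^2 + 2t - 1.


Read off the constant term: -1


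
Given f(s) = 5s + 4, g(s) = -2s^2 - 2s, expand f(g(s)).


Substitute g(s) into f:
f(g(s)) = 5*(-2s^2 - 2s) + 4
Expand and combine: -10s^2 - 10s + 4


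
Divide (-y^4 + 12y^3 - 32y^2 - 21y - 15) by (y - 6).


(-y^4 + 12y^3 - 32y^2 - 21y - 15) / (y - 6)
Step 1: -y^3 * (y - 6) = -y^4 + 6y^3; subtract.
Step 2: 6y^2 * (y - 6) = 6y^3 - 36y^2; subtract.
Step 3: 4y * (y - 6) = 4y^2 - 24y; subtract.
Step 4: 3 * (y - 6) = 3y - 18; subtract.
Quotient: -y^3 + 6y^2 + 4y + 3, Remainder: 3


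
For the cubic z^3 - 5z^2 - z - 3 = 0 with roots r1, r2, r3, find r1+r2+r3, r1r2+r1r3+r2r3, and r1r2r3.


Monic cubic z^3+bz^2+cz+d=0: sum=-b, pairwise sum=c, product=-d.
b=-5, c=-1, d=-3
r1+r2+r3 = 5
r1r2+r1r3+r2r3 = -1
r1r2r3 = 3


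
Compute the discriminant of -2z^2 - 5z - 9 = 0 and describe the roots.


D = b^2 - 4ac = (-5)^2 - 4(-2)(-9) = 25 - 72 = -47
Since D < 0: two complex conjugate roots (no real roots)


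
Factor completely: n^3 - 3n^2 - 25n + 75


Try integer roots (divisors of 75). n=-5: p(-5)=0.
Divide out (n + 5): quotient is n^2 - 8n + 15.
Factor the quadratic: (n - 5)(n - 3)
Result: (n + 5)(n - 5)(n - 3)


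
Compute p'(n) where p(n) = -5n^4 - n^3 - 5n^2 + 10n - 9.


Apply the power rule term by term:
  d/dn(-5n^4) = -20n^3
  d/dn(-n^3) = -3n^2
  d/dn(-5n^2) = -10n
  d/dn(10n) = 10
  d/dn(-9) = 0
p'(n) = -20n^3 - 3n^2 - 10n + 10


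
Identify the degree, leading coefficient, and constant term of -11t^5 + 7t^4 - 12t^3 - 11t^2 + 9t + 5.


Highest power of t is 5, with coefficient -11. Constant term is 5.
Degree = 5, leading coefficient = -11, constant term = 5


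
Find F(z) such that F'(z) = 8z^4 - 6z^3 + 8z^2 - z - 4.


Reverse power rule on each term:
  ∫ 8z^4 dz = (8/5)z^5
  ∫ -6z^3 dz = -(3/2)z^4
  ∫ 8z^2 dz = (8/3)z^3
  ∫ -z dz = -(1/2)z^2
  ∫ -4 dz = -4z
F(z) = (8/5)z^5 - (3/2)z^4 + (8/3)z^3 - (1/2)z^2 - 4z + C


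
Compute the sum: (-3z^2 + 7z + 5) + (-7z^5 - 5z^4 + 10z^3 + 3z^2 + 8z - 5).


Align terms by degree and add:
  -3z^2 + 7z + 5
  -7z^5 - 5z^4 + 10z^3 + 3z^2 + 8z - 5
= -7z^5 - 5z^4 + 10z^3 + 15z


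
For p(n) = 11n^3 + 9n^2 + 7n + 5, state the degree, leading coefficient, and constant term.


Highest power of n is 3, with coefficient 11. Constant term is 5.
Degree = 3, leading coefficient = 11, constant term = 5


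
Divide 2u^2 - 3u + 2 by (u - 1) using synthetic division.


Synthetic division with c = 1. Coefficients: 2, -3, 2
Bring down 2.
  2 * 1 = 2; 2 - 3 = -1
  -1 * 1 = -1; -1 + 2 = 1
Quotient: 2u - 1, Remainder: 1


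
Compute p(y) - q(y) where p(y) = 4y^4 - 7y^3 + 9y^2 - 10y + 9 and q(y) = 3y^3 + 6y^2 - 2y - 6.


Distribute the minus sign:
  (4y^4 - 7y^3 + 9y^2 - 10y + 9)
- (3y^3 + 6y^2 - 2y - 6)
Negate second polynomial: -3y^3 - 6y^2 + 2y + 6
Add: 4y^4 - 10y^3 + 3y^2 - 8y + 15


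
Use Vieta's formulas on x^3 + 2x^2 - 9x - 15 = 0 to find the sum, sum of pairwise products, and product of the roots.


Monic cubic x^3+bx^2+cx+d=0: sum=-b, pairwise sum=c, product=-d.
b=2, c=-9, d=-15
r1+r2+r3 = -2
r1r2+r1r3+r2r3 = -9
r1r2r3 = 15


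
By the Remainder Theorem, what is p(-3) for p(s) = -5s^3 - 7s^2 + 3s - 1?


By the Remainder Theorem, the remainder equals p(-3):
  -5*(-3)^3 = 135
  -7*(-3)^2 = -63
  3*(-3)^1 = -9
  constant: -1
Sum: 135 - 63 - 9 - 1 = 62


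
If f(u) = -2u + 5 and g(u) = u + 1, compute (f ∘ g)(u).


Substitute g(u) into f:
f(g(u)) = -2*(u + 1) + 5
Expand and combine: -2u + 3


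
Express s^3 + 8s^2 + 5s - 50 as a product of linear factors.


Try integer roots (divisors of -50). s=-5: p(-5)=0.
Divide out (s + 5): quotient is s^2 + 3s - 10.
Factor the quadratic: (s + 5)(s - 2)
Result: (s + 5)(s + 5)(s - 2)


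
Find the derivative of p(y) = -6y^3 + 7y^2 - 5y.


Apply the power rule term by term:
  d/dy(-6y^3) = -18y^2
  d/dy(7y^2) = 14y
  d/dy(-5y) = -5
p'(y) = -18y^2 + 14y - 5


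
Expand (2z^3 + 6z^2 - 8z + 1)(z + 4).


Distribute each term of the first polynomial:
  (2z^3)(z + 4) = 2z^4 + 8z^3
  (6z^2)(z + 4) = 6z^3 + 24z^2
  (-8z)(z + 4) = -8z^2 - 32z
  (1)(z + 4) = z + 4
Sum: 2z^4 + 14z^3 + 16z^2 - 31z + 4


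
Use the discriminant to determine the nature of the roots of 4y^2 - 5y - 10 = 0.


D = b^2 - 4ac = (-5)^2 - 4(4)(-10) = 25 + 160 = 185
Since D > 0: two distinct irrational roots


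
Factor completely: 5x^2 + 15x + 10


Roots satisfy r1 + r2 = -b/a = -3 and r1*r2 = c/a = 2.
So r1 = -1, r2 = -2.
5x^2 + 15x + 10 = 5(x - r1)(x - r2) = 5(x + 1)(x + 2)


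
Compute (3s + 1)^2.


Expand (3s + 1)^2 by repeated multiplication:
= 9s^2 + 6s + 1


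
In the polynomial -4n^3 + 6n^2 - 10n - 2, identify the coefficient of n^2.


Read off the coefficient of n^2: 6


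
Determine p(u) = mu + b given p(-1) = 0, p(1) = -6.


p(u) = mu + b. Using p(-1)=0, p(1)=-6:
m = (0 + 6)/(-1 - 1) = 6/-2 = -3
b = 0 - m*(-1) = 0 - 3 = -3
p(u) = -3u - 3


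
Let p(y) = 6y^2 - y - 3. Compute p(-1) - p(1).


p(-1) = 4
p(1) = 2
p(-1) - p(1) = 4 - 2 = 2


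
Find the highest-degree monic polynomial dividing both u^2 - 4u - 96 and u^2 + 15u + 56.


Factor each:
  u^2 - 4u - 96 = (u + 8)(u - 12)
  u^2 + 15u + 56 = (u + 8)(u + 7)
Common monic factor: u + 8


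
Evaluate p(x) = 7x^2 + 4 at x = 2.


Using direct substitution:
  7 * (2)^2 = 28
  0 * (2)^1 = 0
  constant: 4
Sum = 28 + 0 + 4 = 32


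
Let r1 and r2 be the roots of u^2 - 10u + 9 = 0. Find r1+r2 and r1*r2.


For au^2+bu+c=0: sum = -b/a, product = c/a.
a=1, b=-10, c=9
Sum = -(-10)/1 = 10
Product = (9)/1 = 9


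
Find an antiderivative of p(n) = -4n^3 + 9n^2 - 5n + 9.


Reverse power rule on each term:
  ∫ -4n^3 dn = -n^4
  ∫ 9n^2 dn = 3n^3
  ∫ -5n dn = -(5/2)n^2
  ∫ 9 dn = 9n
F(n) = -n^4 + 3n^3 - (5/2)n^2 + 9n + C


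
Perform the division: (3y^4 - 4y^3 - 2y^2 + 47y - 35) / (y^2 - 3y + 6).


(3y^4 - 4y^3 - 2y^2 + 47y - 35) / (y^2 - 3y + 6)
Step 1: 3y^2 * (y^2 - 3y + 6) = 3y^4 - 9y^3 + 18y^2; subtract.
Step 2: 5y * (y^2 - 3y + 6) = 5y^3 - 15y^2 + 30y; subtract.
Step 3: -5 * (y^2 - 3y + 6) = -5y^2 + 15y - 30; subtract.
Quotient: 3y^2 + 5y - 5, Remainder: 2y - 5


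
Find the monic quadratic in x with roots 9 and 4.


p(x) = (x - 9)(x - 4)
Expand: x^2 - 13x + 36


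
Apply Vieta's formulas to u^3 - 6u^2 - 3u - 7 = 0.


Monic cubic u^3+bu^2+cu+d=0: sum=-b, pairwise sum=c, product=-d.
b=-6, c=-3, d=-7
r1+r2+r3 = 6
r1r2+r1r3+r2r3 = -3
r1r2r3 = 7


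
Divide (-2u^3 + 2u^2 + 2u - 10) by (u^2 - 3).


(-2u^3 + 2u^2 + 2u - 10) / (u^2 - 3)
Step 1: -2u * (u^2 - 3) = -2u^3 + 6u; subtract.
Step 2: 2 * (u^2 - 3) = 2u^2 - 6; subtract.
Quotient: -2u + 2, Remainder: -4u - 4


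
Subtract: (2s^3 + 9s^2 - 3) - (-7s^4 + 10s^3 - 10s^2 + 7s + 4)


Distribute the minus sign:
  (2s^3 + 9s^2 - 3)
- (-7s^4 + 10s^3 - 10s^2 + 7s + 4)
Negate second polynomial: 7s^4 - 10s^3 + 10s^2 - 7s - 4
Add: 7s^4 - 8s^3 + 19s^2 - 7s - 7


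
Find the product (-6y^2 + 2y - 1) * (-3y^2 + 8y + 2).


Distribute each term of the first polynomial:
  (-6y^2)(-3y^2 + 8y + 2) = 18y^4 - 48y^3 - 12y^2
  (2y)(-3y^2 + 8y + 2) = -6y^3 + 16y^2 + 4y
  (-1)(-3y^2 + 8y + 2) = 3y^2 - 8y - 2
Sum: 18y^4 - 54y^3 + 7y^2 - 4y - 2


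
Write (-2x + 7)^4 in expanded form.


Expand (-2x + 7)^4 by repeated multiplication:
  (-2x + 7)^2 = 4x^2 - 28x + 49
  (-2x + 7)^3 = -8x^3 + 84x^2 - 294x + 343
= 16x^4 - 224x^3 + 1176x^2 - 2744x + 2401


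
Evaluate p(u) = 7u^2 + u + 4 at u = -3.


Using direct substitution:
  7 * (-3)^2 = 63
  1 * (-3)^1 = -3
  constant: 4
Sum = 63 - 3 + 4 = 64


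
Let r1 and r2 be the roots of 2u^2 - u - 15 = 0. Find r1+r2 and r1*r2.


For au^2+bu+c=0: sum = -b/a, product = c/a.
a=2, b=-1, c=-15
Sum = -(-1)/2 = 1/2
Product = (-15)/2 = -15/2


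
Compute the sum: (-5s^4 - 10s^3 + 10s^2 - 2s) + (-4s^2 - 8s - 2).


Align terms by degree and add:
  -5s^4 - 10s^3 + 10s^2 - 2s
  -4s^2 - 8s - 2
= -5s^4 - 10s^3 + 6s^2 - 10s - 2


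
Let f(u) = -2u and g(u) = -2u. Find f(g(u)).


Substitute g(u) into f:
f(g(u)) = -2*(-2u)
Expand and combine: 4u


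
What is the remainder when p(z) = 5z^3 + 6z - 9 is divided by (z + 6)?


By the Remainder Theorem, the remainder equals p(-6):
  5*(-6)^3 = -1080
  0*(-6)^2 = 0
  6*(-6)^1 = -36
  constant: -9
Sum: -1080 + 0 - 36 - 9 = -1125


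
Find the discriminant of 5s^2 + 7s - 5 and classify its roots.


D = b^2 - 4ac = (7)^2 - 4(5)(-5) = 49 + 100 = 149
Since D > 0: two distinct irrational roots


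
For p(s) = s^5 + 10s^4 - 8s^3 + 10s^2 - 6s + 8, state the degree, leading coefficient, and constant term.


Highest power of s is 5, with coefficient 1. Constant term is 8.
Degree = 5, leading coefficient = 1, constant term = 8


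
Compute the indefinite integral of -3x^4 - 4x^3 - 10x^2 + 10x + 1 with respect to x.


Reverse power rule on each term:
  ∫ -3x^4 dx = -(3/5)x^5
  ∫ -4x^3 dx = -x^4
  ∫ -10x^2 dx = -(10/3)x^3
  ∫ 10x dx = 5x^2
  ∫ 1 dx = x
F(x) = -(3/5)x^5 - x^4 - (10/3)x^3 + 5x^2 + x + C


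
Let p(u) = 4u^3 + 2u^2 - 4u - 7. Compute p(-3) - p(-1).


p(-3) = -85
p(-1) = -5
p(-3) - p(-1) = -85 + 5 = -80


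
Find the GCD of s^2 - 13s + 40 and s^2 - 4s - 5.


Factor each:
  s^2 - 13s + 40 = (s - 5)(s - 8)
  s^2 - 4s - 5 = (s - 5)(s + 1)
Common monic factor: s - 5


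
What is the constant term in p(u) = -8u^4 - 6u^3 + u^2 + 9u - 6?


Read off the constant term: -6


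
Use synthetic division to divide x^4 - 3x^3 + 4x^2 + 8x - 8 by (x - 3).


Synthetic division with c = 3. Coefficients: 1, -3, 4, 8, -8
Bring down 1.
  1 * 3 = 3; 3 - 3 = 0
  0 * 3 = 0; 0 + 4 = 4
  4 * 3 = 12; 12 + 8 = 20
  20 * 3 = 60; 60 - 8 = 52
Quotient: x^3 + 4x + 20, Remainder: 52


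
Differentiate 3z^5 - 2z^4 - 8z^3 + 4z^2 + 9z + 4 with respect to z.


Apply the power rule term by term:
  d/dz(3z^5) = 15z^4
  d/dz(-2z^4) = -8z^3
  d/dz(-8z^3) = -24z^2
  d/dz(4z^2) = 8z
  d/dz(9z) = 9
  d/dz(4) = 0
p'(z) = 15z^4 - 8z^3 - 24z^2 + 8z + 9


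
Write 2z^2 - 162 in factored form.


Roots satisfy r1 + r2 = -b/a = 0 and r1*r2 = c/a = -81.
So r1 = 9, r2 = -9.
2z^2 - 162 = 2(z - r1)(z - r2) = 2(z - 9)(z + 9)


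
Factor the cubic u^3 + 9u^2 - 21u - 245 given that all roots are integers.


Try integer roots (divisors of -245). u=5: p(5)=0.
Divide out (u - 5): quotient is u^2 + 14u + 49.
Factor the quadratic: (u + 7)(u + 7)
Result: (u - 5)(u + 7)(u + 7)


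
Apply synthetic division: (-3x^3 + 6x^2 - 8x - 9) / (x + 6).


Synthetic division with c = -6. Coefficients: -3, 6, -8, -9
Bring down -3.
  -3 * -6 = 18; 18 + 6 = 24
  24 * -6 = -144; -144 - 8 = -152
  -152 * -6 = 912; 912 - 9 = 903
Quotient: -3x^2 + 24x - 152, Remainder: 903


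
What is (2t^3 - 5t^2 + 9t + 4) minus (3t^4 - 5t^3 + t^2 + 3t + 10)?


Distribute the minus sign:
  (2t^3 - 5t^2 + 9t + 4)
- (3t^4 - 5t^3 + t^2 + 3t + 10)
Negate second polynomial: -3t^4 + 5t^3 - t^2 - 3t - 10
Add: -3t^4 + 7t^3 - 6t^2 + 6t - 6


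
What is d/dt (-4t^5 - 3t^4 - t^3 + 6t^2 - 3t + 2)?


Apply the power rule term by term:
  d/dt(-4t^5) = -20t^4
  d/dt(-3t^4) = -12t^3
  d/dt(-t^3) = -3t^2
  d/dt(6t^2) = 12t
  d/dt(-3t) = -3
  d/dt(2) = 0
p'(t) = -20t^4 - 12t^3 - 3t^2 + 12t - 3


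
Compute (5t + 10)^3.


Expand (5t + 10)^3 by repeated multiplication:
  (5t + 10)^2 = 25t^2 + 100t + 100
= 125t^3 + 750t^2 + 1500t + 1000


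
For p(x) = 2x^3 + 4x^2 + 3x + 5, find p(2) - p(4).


p(2) = 43
p(4) = 209
p(2) - p(4) = 43 - 209 = -166


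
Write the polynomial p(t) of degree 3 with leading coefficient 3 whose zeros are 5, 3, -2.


p(t) = 3(t - 5)(t - 3)(t + 2)
Expand: 3t^3 - 18t^2 - 3t + 90


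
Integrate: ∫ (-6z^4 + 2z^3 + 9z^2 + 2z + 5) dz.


Reverse power rule on each term:
  ∫ -6z^4 dz = -(6/5)z^5
  ∫ 2z^3 dz = (1/2)z^4
  ∫ 9z^2 dz = 3z^3
  ∫ 2z dz = z^2
  ∫ 5 dz = 5z
F(z) = -(6/5)z^5 + (1/2)z^4 + 3z^3 + z^2 + 5z + C


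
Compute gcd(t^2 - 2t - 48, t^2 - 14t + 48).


Factor each:
  t^2 - 2t - 48 = (t - 8)(t + 6)
  t^2 - 14t + 48 = (t - 8)(t - 6)
Common monic factor: t - 8


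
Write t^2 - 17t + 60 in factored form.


Roots satisfy r1 + r2 = -b/a = 17 and r1*r2 = c/a = 60.
So r1 = 12, r2 = 5.
t^2 - 17t + 60 = (t - r1)(t - r2) = (t - 12)(t - 5)


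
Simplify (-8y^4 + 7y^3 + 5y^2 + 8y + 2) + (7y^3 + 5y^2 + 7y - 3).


Align terms by degree and add:
  -8y^4 + 7y^3 + 5y^2 + 8y + 2
+ 7y^3 + 5y^2 + 7y - 3
= -8y^4 + 14y^3 + 10y^2 + 15y - 1


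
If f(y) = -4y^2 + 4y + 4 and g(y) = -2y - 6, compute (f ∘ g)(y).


Substitute g(y) into f:
f(g(y)) = -4*(-2y - 6)^2 + 4*(-2y - 6) + 4
(-2y - 6)^2 = 4y^2 + 24y + 36
Expand and combine: -16y^2 - 104y - 164


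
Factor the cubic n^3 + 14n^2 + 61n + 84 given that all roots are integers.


Try integer roots (divisors of 84). n=-4: p(-4)=0.
Divide out (n + 4): quotient is n^2 + 10n + 21.
Factor the quadratic: (n + 7)(n + 3)
Result: (n + 4)(n + 7)(n + 3)


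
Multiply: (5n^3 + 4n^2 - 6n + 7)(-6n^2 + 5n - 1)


Distribute each term of the first polynomial:
  (5n^3)(-6n^2 + 5n - 1) = -30n^5 + 25n^4 - 5n^3
  (4n^2)(-6n^2 + 5n - 1) = -24n^4 + 20n^3 - 4n^2
  (-6n)(-6n^2 + 5n - 1) = 36n^3 - 30n^2 + 6n
  (7)(-6n^2 + 5n - 1) = -42n^2 + 35n - 7
Sum: -30n^5 + n^4 + 51n^3 - 76n^2 + 41n - 7


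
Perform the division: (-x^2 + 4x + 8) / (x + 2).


(-x^2 + 4x + 8) / (x + 2)
Step 1: -x * (x + 2) = -x^2 - 2x; subtract.
Step 2: 6 * (x + 2) = 6x + 12; subtract.
Quotient: -x + 6, Remainder: -4


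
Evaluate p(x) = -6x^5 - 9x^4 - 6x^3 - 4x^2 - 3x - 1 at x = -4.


Using direct substitution:
  -6 * (-4)^5 = 6144
  -9 * (-4)^4 = -2304
  -6 * (-4)^3 = 384
  -4 * (-4)^2 = -64
  -3 * (-4)^1 = 12
  constant: -1
Sum = 6144 - 2304 + 384 - 64 + 12 - 1 = 4171


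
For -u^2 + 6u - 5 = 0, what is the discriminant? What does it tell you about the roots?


D = b^2 - 4ac = (6)^2 - 4(-1)(-5) = 36 - 20 = 16
Since D > 0: two distinct rational roots


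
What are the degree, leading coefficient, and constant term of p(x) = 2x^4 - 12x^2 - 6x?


Highest power of x is 4, with coefficient 2. Constant term is 0.
Degree = 4, leading coefficient = 2, constant term = 0


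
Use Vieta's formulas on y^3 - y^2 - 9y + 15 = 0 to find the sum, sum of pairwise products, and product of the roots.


Monic cubic y^3+by^2+cy+d=0: sum=-b, pairwise sum=c, product=-d.
b=-1, c=-9, d=15
r1+r2+r3 = 1
r1r2+r1r3+r2r3 = -9
r1r2r3 = -15


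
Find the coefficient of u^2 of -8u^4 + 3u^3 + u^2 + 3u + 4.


Read off the coefficient of u^2: 1


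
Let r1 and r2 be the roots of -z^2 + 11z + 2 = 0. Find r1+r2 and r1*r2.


For az^2+bz+c=0: sum = -b/a, product = c/a.
a=-1, b=11, c=2
Sum = -(11)/-1 = 11
Product = (2)/-1 = -2


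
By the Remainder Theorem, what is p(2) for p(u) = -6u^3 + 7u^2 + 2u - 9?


By the Remainder Theorem, the remainder equals p(2):
  -6*(2)^3 = -48
  7*(2)^2 = 28
  2*(2)^1 = 4
  constant: -9
Sum: -48 + 28 + 4 - 9 = -25


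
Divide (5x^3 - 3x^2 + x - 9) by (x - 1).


(5x^3 - 3x^2 + x - 9) / (x - 1)
Step 1: 5x^2 * (x - 1) = 5x^3 - 5x^2; subtract.
Step 2: 2x * (x - 1) = 2x^2 - 2x; subtract.
Step 3: 3 * (x - 1) = 3x - 3; subtract.
Quotient: 5x^2 + 2x + 3, Remainder: -6


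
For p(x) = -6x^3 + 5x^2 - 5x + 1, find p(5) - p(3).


p(5) = -649
p(3) = -131
p(5) - p(3) = -649 + 131 = -518


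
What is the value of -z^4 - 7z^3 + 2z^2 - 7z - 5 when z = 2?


Using direct substitution:
  -1 * (2)^4 = -16
  -7 * (2)^3 = -56
  2 * (2)^2 = 8
  -7 * (2)^1 = -14
  constant: -5
Sum = -16 - 56 + 8 - 14 - 5 = -83


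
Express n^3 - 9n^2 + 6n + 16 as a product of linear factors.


Try integer roots (divisors of 16). n=2: p(2)=0.
Divide out (n - 2): quotient is n^2 - 7n - 8.
Factor the quadratic: (n - 8)(n + 1)
Result: (n - 2)(n - 8)(n + 1)


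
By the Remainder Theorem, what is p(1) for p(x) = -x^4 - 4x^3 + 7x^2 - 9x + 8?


By the Remainder Theorem, the remainder equals p(1):
  -1*(1)^4 = -1
  -4*(1)^3 = -4
  7*(1)^2 = 7
  -9*(1)^1 = -9
  constant: 8
Sum: -1 - 4 + 7 - 9 + 8 = 1


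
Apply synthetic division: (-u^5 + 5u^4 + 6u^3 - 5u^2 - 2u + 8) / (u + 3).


Synthetic division with c = -3. Coefficients: -1, 5, 6, -5, -2, 8
Bring down -1.
  -1 * -3 = 3; 3 + 5 = 8
  8 * -3 = -24; -24 + 6 = -18
  -18 * -3 = 54; 54 - 5 = 49
  49 * -3 = -147; -147 - 2 = -149
  -149 * -3 = 447; 447 + 8 = 455
Quotient: -u^4 + 8u^3 - 18u^2 + 49u - 149, Remainder: 455


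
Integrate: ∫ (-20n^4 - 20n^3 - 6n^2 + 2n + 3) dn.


Reverse power rule on each term:
  ∫ -20n^4 dn = -4n^5
  ∫ -20n^3 dn = -5n^4
  ∫ -6n^2 dn = -2n^3
  ∫ 2n dn = n^2
  ∫ 3 dn = 3n
F(n) = -4n^5 - 5n^4 - 2n^3 + n^2 + 3n + C


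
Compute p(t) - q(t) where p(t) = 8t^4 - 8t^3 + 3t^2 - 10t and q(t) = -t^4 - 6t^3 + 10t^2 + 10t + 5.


Distribute the minus sign:
  (8t^4 - 8t^3 + 3t^2 - 10t)
- (-t^4 - 6t^3 + 10t^2 + 10t + 5)
Negate second polynomial: t^4 + 6t^3 - 10t^2 - 10t - 5
Add: 9t^4 - 2t^3 - 7t^2 - 20t - 5


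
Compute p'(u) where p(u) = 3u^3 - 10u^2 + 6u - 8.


Apply the power rule term by term:
  d/du(3u^3) = 9u^2
  d/du(-10u^2) = -20u
  d/du(6u) = 6
  d/du(-8) = 0
p'(u) = 9u^2 - 20u + 6


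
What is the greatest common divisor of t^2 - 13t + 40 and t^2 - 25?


Factor each:
  t^2 - 13t + 40 = (t - 5)(t - 8)
  t^2 - 25 = (t - 5)(t + 5)
Common monic factor: t - 5


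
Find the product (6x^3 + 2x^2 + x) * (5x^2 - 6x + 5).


Distribute each term of the first polynomial:
  (6x^3)(5x^2 - 6x + 5) = 30x^5 - 36x^4 + 30x^3
  (2x^2)(5x^2 - 6x + 5) = 10x^4 - 12x^3 + 10x^2
  (x)(5x^2 - 6x + 5) = 5x^3 - 6x^2 + 5x
Sum: 30x^5 - 26x^4 + 23x^3 + 4x^2 + 5x


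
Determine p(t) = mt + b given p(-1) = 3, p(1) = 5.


p(t) = mt + b. Using p(-1)=3, p(1)=5:
m = (3 - 5)/(-1 - 1) = -2/-2 = 1
b = 3 - m*(-1) = 3 + 1 = 4
p(t) = t + 4


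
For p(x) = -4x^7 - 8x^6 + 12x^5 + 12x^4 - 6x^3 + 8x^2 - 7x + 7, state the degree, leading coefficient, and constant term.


Highest power of x is 7, with coefficient -4. Constant term is 7.
Degree = 7, leading coefficient = -4, constant term = 7


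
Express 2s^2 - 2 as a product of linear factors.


Roots satisfy r1 + r2 = -b/a = 0 and r1*r2 = c/a = -1.
So r1 = -1, r2 = 1.
2s^2 - 2 = 2(s - r1)(s - r2) = 2(s + 1)(s - 1)


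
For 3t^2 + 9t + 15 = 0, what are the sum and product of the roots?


For at^2+bt+c=0: sum = -b/a, product = c/a.
a=3, b=9, c=15
Sum = -(9)/3 = -3
Product = (15)/3 = 5


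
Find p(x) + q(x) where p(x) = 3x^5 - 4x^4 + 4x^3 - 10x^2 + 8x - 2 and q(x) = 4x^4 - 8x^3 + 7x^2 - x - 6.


Align terms by degree and add:
  3x^5 - 4x^4 + 4x^3 - 10x^2 + 8x - 2
+ 4x^4 - 8x^3 + 7x^2 - x - 6
= 3x^5 - 4x^3 - 3x^2 + 7x - 8


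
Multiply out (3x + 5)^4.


Expand (3x + 5)^4 by repeated multiplication:
  (3x + 5)^2 = 9x^2 + 30x + 25
  (3x + 5)^3 = 27x^3 + 135x^2 + 225x + 125
= 81x^4 + 540x^3 + 1350x^2 + 1500x + 625
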